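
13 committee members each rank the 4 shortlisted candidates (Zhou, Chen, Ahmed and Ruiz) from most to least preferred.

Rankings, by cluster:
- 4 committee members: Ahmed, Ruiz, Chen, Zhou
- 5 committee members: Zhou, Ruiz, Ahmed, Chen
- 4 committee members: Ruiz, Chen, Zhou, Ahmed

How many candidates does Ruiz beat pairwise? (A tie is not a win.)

3

Ruiz against each rival (13 committee members):
Ruiz–Zhou: Ruiz 8–5.
Ruiz vs Chen: Ruiz preferred on 4+5+4 = 13 ballots; Ruiz wins 13–0.
Ruiz vs Ahmed: 5+4 = 9 for Ruiz, 4 for Ahmed — Ruiz by 9–4.
Ruiz beats Zhou, Chen, Ahmed — 3 pairwise wins.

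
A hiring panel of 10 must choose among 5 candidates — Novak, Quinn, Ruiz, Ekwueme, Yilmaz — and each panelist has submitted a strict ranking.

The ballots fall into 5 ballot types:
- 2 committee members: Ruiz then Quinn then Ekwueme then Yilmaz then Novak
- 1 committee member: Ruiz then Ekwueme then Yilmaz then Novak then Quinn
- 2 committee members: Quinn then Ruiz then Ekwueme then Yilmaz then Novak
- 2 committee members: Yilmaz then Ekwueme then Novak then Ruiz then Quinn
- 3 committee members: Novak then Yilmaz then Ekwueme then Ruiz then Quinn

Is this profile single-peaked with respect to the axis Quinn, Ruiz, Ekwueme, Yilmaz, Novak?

yes

Axis positions: Quinn=1, Ruiz=2, Ekwueme=3, Yilmaz=4, Novak=5.
Ballot type 1 (peak Ruiz at position 2): ranking walks positions 2-1-3-4-5, expanding outward from the peak — single-peaked.
Ballot type 2 (peak Ruiz at position 2): ranking walks positions 2-3-4-5-1, expanding outward from the peak — single-peaked.
Ballot type 3 (peak Quinn at position 1): ranking walks positions 1-2-3-4-5, expanding outward from the peak — single-peaked.
Ballot type 4 (peak Yilmaz at position 4): ranking walks positions 4-3-5-2-1, expanding outward from the peak — single-peaked.
Ballot type 5 (peak Novak at position 5): ranking walks positions 5-4-3-2-1, expanding outward from the peak — single-peaked.
Every ranking is single-peaked on this axis.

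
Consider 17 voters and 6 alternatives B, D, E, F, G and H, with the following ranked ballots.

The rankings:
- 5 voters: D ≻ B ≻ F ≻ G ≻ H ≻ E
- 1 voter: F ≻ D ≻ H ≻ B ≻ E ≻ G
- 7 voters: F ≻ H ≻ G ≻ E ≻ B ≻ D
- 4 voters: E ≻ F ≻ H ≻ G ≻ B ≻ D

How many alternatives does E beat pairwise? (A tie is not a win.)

E against each rival (17 voters):
E vs B: E wins 11–6.
E vs D: 11 to 6, E.
E vs F: E preferred on 4 ballots; F wins 13–4.
E vs G: E preferred on 1+4 = 5 ballots; G wins 12–5.
E vs H: H wins 13–4.
E beats B, D; loses to F, G, H — 2 pairwise wins.

2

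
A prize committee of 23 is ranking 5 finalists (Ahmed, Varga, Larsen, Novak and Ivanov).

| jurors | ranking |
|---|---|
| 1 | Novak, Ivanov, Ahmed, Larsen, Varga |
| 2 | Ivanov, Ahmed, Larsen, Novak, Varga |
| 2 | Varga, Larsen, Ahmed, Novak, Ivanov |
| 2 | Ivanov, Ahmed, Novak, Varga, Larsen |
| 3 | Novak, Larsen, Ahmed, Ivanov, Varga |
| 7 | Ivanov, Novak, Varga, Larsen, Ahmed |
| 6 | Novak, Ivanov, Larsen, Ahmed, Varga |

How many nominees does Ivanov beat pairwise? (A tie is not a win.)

3

Ivanov against each rival (23 jurors):
Ivanov vs Ahmed: Ivanov, 18–5.
Ivanov vs Varga: Ivanov, 21–2.
Ivanov vs Larsen: 18 to 5, Ivanov.
Ivanov vs Novak: Ivanov preferred on 2+2+7 = 11 ballots; Novak wins 12–11.
Ivanov beats Ahmed, Varga, Larsen; loses to Novak — 3 pairwise wins.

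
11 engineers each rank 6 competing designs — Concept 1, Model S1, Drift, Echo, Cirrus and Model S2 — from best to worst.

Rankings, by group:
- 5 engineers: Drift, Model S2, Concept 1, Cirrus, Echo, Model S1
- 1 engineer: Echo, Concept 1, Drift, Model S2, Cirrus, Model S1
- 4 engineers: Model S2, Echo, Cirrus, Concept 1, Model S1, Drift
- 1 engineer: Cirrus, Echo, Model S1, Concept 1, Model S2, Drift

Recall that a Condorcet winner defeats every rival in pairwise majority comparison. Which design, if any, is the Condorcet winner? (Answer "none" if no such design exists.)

none

Pairwise majorities:
Concept 1 vs Model S1: 10 to 1, Concept 1.
Concept 1 vs Drift: Concept 1 preferred on 1+4+1 = 6 ballots; Concept 1 wins 6–5.
Concept 1 vs Echo: 5 for Concept 1, 6 for Echo — Echo by 6–5.
Concept 1 vs Cirrus: Concept 1 is ranked higher on 5+1 = 6 ballots, Cirrus on 5. Concept 1 wins 6–5.
Concept 1 vs Model S2: Concept 1 is ranked higher on 1+1 = 2 ballots, Model S2 on 9. Model S2 wins 9–2.
Model S1 vs Drift: Model S1 is ranked higher on 4+1 = 5 ballots, Drift on 6. Drift wins 6–5.
Model S1 vs Echo: Model S1 is ranked higher on 0 ballots, Echo on 11. Echo wins 11–0.
Model S1 vs Cirrus: 0 for Model S1, 11 for Cirrus — Cirrus by 11–0.
Model S1 vs Model S2: Model S1 is ranked higher on 1 ballot, Model S2 on 10. Model S2 wins 10–1.
Drift vs Echo: 5 for Drift, 6 for Echo — Echo by 6–5.
Drift vs Cirrus: 5+1 = 6 for Drift, 5 for Cirrus — Drift by 6–5.
Drift vs Model S2: 6 to 5, Drift.
Echo vs Cirrus: 5 to 6, Cirrus.
Echo vs Model S2: Echo preferred on 1+1 = 2 ballots; Model S2 wins 9–2.
Cirrus vs Model S2: 1 for Cirrus, 10 for Model S2 — Model S2 by 10–1.
No design is unbeaten: Concept 1 loses to Echo; Model S1 loses to Concept 1; Drift loses to Concept 1; Echo loses to Cirrus; Cirrus loses to Concept 1; Model S2 loses to Drift. In particular Concept 1 → Drift → Model S2 → Concept 1 is a majority cycle — no Condorcet winner exists.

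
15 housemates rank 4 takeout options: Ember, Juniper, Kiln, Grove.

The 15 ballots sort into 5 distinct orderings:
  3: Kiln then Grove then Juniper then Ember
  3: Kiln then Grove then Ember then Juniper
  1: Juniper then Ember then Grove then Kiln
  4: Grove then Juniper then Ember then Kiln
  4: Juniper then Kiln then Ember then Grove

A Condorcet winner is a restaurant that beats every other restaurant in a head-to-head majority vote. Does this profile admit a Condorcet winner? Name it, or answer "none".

none

Head-to-head results (15 friends):
Ember vs Juniper: 3 for Ember, 12 for Juniper — Juniper by 12–3.
Ember vs Kiln: Ember is ranked higher on 1+4 = 5 ballots, Kiln on 10. Kiln wins 10–5.
Ember vs Grove: 5 to 10, Grove.
Juniper vs Kiln: Juniper preferred on 1+4+4 = 9 ballots; Juniper wins 9–6.
Juniper vs Grove: Juniper preferred on 1+4 = 5 ballots; Grove wins 10–5.
Kiln vs Grove: Kiln preferred on 3+3+4 = 10 ballots; Kiln wins 10–5.
Each restaurant drops at least one matchup (Ember loses to Juniper; Juniper loses to Grove; Kiln loses to Juniper; Grove loses to Kiln); the cycle Juniper → Kiln → Grove → Juniper rules out a Condorcet winner.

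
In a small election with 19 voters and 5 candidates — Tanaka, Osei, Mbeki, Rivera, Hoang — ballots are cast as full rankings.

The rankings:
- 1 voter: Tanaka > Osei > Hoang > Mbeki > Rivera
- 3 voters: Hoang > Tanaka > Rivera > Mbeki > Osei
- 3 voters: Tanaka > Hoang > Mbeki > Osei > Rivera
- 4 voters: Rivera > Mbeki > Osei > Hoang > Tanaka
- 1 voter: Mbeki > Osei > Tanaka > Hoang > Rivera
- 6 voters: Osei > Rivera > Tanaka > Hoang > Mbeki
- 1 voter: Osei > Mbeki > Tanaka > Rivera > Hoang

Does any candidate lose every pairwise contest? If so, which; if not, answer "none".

Head-to-head results (19 voters):
Tanaka vs Osei: Tanaka is ranked higher on 1+3+3 = 7 ballots, Osei on 12. Osei wins 12–7.
Tanaka vs Mbeki: Tanaka preferred on 1+3+3+6 = 13 ballots; Tanaka wins 13–6.
Tanaka vs Rivera: Rivera, 10–9.
Tanaka vs Hoang: Tanaka is ranked higher on 1+3+1+6+1 = 12 ballots, Hoang on 7. Tanaka wins 12–7.
Osei vs Mbeki: Osei is ranked higher on 1+6+1 = 8 ballots, Mbeki on 11. Mbeki wins 11–8.
Osei–Rivera: Osei 12–7.
Osei–Hoang: Osei 13–6.
Mbeki vs Rivera: 1+3+1+1 = 6 for Mbeki, 13 for Rivera — Rivera by 13–6.
Mbeki vs Hoang: Hoang, 13–6.
Rivera vs Hoang: Rivera wins 11–8.
Each candidate has at least one pairwise win (Tanaka beats Mbeki; Osei beats Tanaka; Mbeki beats Osei; Rivera beats Tanaka; Hoang beats Mbeki) — no Condorcet loser.

none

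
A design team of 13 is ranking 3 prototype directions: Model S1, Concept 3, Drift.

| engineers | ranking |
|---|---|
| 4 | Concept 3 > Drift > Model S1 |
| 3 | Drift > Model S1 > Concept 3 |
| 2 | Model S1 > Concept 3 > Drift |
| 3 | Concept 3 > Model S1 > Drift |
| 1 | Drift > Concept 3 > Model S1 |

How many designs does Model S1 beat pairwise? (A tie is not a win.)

Model S1 against each rival (13 engineers):
Model S1 vs Concept 3: 5 to 8, Concept 3.
Model S1 vs Drift: Model S1 preferred on 2+3 = 5 ballots; Drift wins 8–5.
Model S1 beats no one; loses to Concept 3, Drift — 0 pairwise wins.

0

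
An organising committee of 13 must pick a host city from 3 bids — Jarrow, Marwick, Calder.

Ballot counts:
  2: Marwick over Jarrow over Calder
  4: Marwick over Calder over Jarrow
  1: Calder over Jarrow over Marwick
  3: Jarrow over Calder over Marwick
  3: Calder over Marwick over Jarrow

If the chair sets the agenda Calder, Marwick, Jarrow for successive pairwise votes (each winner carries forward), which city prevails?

Round 1: Calder vs Marwick — 7–6, Calder advances.
Round 2: Calder vs Jarrow — 8–5, Calder advances.
Calder survives the agenda.

Calder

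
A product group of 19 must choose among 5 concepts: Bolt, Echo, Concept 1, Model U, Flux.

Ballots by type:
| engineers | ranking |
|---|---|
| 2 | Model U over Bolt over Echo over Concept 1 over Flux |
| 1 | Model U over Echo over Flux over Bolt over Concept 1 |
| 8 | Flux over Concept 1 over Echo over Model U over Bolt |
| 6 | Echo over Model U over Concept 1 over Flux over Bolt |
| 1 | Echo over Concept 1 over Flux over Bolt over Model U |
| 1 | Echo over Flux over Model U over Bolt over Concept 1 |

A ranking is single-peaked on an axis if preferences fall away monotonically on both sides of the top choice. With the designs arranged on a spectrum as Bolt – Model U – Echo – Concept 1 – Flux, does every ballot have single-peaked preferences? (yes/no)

Axis positions: Bolt=1, Model U=2, Echo=3, Concept 1=4, Flux=5.
Type 1 (peak Model U at position 2): ranking walks positions 2-1-3-4-5, expanding outward from the peak — single-peaked.
Type 2: ranking walks positions 2-3-5-1-4; Flux is ranked above Concept 1 even though Concept 1 lies between Flux and the peak Model U on the axis — preferences dip and rise again. Not single-peaked.
Type 3 (peak Flux at position 5): ranking walks positions 5-4-3-2-1, expanding outward from the peak — single-peaked.
Type 4 (peak Echo at position 3): ranking walks positions 3-2-4-5-1, expanding outward from the peak — single-peaked.
Type 5: ranking walks positions 3-4-5-1-2; Bolt is ranked above Model U even though Model U lies between Bolt and the peak Echo on the axis — preferences dip and rise again. Not single-peaked.
Type 6: ranking walks positions 3-5-2-1-4; Flux is ranked above Concept 1 even though Concept 1 lies between Flux and the peak Echo on the axis — preferences dip and rise again. Not single-peaked.
Type 2 violates single-peakedness, so the profile is not single-peaked on this axis.

no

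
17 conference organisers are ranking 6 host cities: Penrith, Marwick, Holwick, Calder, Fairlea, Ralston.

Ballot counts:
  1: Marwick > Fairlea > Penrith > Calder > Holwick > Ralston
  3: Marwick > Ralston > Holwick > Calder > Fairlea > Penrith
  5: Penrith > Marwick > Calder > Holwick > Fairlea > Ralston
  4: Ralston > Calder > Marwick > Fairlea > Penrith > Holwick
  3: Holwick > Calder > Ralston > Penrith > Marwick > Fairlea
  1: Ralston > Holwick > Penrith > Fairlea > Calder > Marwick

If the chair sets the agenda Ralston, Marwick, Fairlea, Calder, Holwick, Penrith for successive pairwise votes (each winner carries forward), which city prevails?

Penrith

Round 1: Ralston vs Marwick — 8–9, Marwick advances.
Round 2: Marwick vs Fairlea — 16–1, Marwick advances.
Round 3: Marwick vs Calder — 9–8, Marwick advances.
Round 4: Marwick vs Holwick — 13–4, Marwick advances.
Round 5: Marwick vs Penrith — 8–9, Penrith advances.
The agenda winner is Penrith.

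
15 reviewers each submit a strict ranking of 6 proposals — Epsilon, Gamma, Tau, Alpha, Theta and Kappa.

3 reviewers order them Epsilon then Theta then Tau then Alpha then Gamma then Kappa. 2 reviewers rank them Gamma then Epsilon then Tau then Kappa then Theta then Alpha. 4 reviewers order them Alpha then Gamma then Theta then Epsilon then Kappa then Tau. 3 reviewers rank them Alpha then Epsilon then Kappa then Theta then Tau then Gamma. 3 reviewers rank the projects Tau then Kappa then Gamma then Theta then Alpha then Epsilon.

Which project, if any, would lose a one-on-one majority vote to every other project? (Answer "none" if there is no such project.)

none

Pairwise majorities:
Epsilon vs Gamma: 6 to 9, Gamma.
Epsilon vs Tau: 12 to 3, Epsilon.
Epsilon vs Alpha: Epsilon is ranked higher on 3+2 = 5 ballots, Alpha on 10. Alpha wins 10–5.
Epsilon vs Theta: 8 to 7, Epsilon.
Epsilon vs Kappa: 12 to 3, Epsilon.
Gamma vs Tau: Gamma preferred on 2+4 = 6 ballots; Tau wins 9–6.
Gamma vs Alpha: Gamma preferred on 2+3 = 5 ballots; Alpha wins 10–5.
Gamma vs Theta: 2+4+3 = 9 for Gamma, 6 for Theta — Gamma by 9–6.
Gamma–Kappa: Gamma 9–6.
Tau vs Alpha: Tau wins 8–7.
Tau vs Theta: Theta, 10–5.
Tau vs Kappa: Tau, 8–7.
Alpha vs Theta: Theta wins 8–7.
Alpha vs Kappa: 3+4+3 = 10 for Alpha, 5 for Kappa — Alpha by 10–5.
Theta vs Kappa: 7 to 8, Kappa.
No project is winless: Epsilon beats Tau; Gamma beats Epsilon; Tau beats Gamma; Alpha beats Epsilon; Theta beats Tau; Kappa beats Theta. There is no Condorcet loser.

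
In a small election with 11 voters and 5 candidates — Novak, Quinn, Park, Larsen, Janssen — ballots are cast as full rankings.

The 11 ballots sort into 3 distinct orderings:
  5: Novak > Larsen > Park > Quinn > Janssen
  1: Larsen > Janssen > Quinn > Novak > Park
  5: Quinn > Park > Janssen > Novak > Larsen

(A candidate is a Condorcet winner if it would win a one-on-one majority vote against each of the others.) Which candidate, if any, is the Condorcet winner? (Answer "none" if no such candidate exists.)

Head-to-head results (11 voters):
Novak vs Quinn: Quinn, 6–5.
Novak–Park: Novak 6–5.
Novak vs Larsen: Novak, 10–1.
Novak vs Janssen: Janssen, 6–5.
Quinn–Park: Quinn 6–5.
Quinn vs Larsen: Larsen, 6–5.
Quinn vs Janssen: Quinn, 10–1.
Park vs Larsen: Larsen, 6–5.
Park–Janssen: Park 10–1.
Larsen–Janssen: Larsen 6–5.
Each candidate drops at least one matchup (Novak loses to Quinn; Quinn loses to Larsen; Park loses to Novak; Larsen loses to Novak; Janssen loses to Quinn); the cycle Novak → Park → Janssen → Novak rules out a Condorcet winner.

none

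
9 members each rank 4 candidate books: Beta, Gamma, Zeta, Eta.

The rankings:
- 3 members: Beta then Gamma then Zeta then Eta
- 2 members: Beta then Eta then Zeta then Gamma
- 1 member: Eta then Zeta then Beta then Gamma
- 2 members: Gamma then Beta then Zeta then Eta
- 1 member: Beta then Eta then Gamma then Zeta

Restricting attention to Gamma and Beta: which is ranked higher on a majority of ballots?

Ballots ranking Gamma above Beta: 2.
Ballots ranking Beta above Gamma: 9 − 2 = 7.
Beta wins the head-to-head 7–2.

Beta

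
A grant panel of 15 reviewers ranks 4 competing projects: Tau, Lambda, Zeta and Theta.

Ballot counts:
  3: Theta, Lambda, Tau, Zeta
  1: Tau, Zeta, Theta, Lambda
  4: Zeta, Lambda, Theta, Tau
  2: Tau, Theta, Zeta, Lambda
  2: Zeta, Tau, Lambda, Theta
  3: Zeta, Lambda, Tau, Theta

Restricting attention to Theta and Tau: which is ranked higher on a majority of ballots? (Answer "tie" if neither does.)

Tau

Ballots ranking Theta above Tau: 3 + 4 = 7.
Ballots ranking Tau above Theta: 15 − 7 = 8.
Tau wins the head-to-head 8–7.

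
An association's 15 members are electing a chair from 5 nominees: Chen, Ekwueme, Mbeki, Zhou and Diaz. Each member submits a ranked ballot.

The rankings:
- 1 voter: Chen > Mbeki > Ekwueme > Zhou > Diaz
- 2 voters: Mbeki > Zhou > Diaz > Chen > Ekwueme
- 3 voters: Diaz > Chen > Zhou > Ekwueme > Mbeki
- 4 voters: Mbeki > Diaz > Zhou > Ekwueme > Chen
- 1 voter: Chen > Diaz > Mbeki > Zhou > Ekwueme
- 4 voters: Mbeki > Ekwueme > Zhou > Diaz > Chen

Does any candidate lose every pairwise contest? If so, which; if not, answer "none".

Chen

Pairwise majorities:
Chen–Ekwueme: Ekwueme 8–7.
Chen vs Mbeki: Chen is ranked higher on 1+3+1 = 5 ballots, Mbeki on 10. Mbeki wins 10–5.
Chen vs Zhou: Chen preferred on 1+3+1 = 5 ballots; Zhou wins 10–5.
Chen vs Diaz: Diaz, 13–2.
Ekwueme–Mbeki: Mbeki 12–3.
Ekwueme vs Zhou: Zhou wins 10–5.
Ekwueme vs Diaz: 5 to 10, Diaz.
Mbeki vs Zhou: 1+2+4+1+4 = 12 for Mbeki, 3 for Zhou — Mbeki by 12–3.
Mbeki vs Diaz: Mbeki is ranked higher on 1+2+4+4 = 11 ballots, Diaz on 4. Mbeki wins 11–4.
Zhou vs Diaz: Diaz, 8–7.
Chen loses to every other candidate — it is the Condorcet loser.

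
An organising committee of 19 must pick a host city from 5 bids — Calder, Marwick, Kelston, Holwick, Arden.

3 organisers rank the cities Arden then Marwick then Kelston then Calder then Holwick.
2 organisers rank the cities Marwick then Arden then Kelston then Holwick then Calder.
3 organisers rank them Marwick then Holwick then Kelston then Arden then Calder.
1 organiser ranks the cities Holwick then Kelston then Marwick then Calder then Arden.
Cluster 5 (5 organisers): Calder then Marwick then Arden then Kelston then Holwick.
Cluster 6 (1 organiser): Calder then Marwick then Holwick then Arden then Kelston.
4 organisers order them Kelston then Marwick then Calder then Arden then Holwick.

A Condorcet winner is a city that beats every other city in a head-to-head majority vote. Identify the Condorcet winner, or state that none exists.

Head-to-head results (19 organisers):
Calder–Marwick: Marwick 13–6.
Calder vs Kelston: Kelston wins 13–6.
Calder vs Holwick: Calder wins 13–6.
Calder–Arden: Calder 11–8.
Marwick vs Kelston: Marwick wins 14–5.
Marwick vs Holwick: Marwick wins 18–1.
Marwick vs Arden: Marwick wins 16–3.
Kelston vs Holwick: Kelston, 14–5.
Kelston–Arden: Arden 11–8.
Holwick–Arden: Arden 14–5.
Marwick beats each of Calder, Kelston, Holwick, Arden — Marwick is the Condorcet winner.

Marwick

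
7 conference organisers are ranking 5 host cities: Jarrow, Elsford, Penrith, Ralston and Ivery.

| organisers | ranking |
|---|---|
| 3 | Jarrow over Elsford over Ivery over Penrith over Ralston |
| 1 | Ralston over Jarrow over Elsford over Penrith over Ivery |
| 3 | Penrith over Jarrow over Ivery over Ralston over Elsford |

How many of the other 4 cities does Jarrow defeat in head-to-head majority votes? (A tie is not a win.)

Jarrow against each rival (7 organisers):
Jarrow vs Elsford: Jarrow is ranked higher on 3+1+3 = 7 ballots, Elsford on 0. Jarrow wins 7–0.
Jarrow vs Penrith: Jarrow is ranked higher on 3+1 = 4 ballots, Penrith on 3. Jarrow wins 4–3.
Jarrow vs Ralston: 3+3 = 6 for Jarrow, 1 for Ralston — Jarrow by 6–1.
Jarrow vs Ivery: Jarrow, 7–0.
Jarrow beats Elsford, Penrith, Ralston, Ivery — 4 pairwise wins.

4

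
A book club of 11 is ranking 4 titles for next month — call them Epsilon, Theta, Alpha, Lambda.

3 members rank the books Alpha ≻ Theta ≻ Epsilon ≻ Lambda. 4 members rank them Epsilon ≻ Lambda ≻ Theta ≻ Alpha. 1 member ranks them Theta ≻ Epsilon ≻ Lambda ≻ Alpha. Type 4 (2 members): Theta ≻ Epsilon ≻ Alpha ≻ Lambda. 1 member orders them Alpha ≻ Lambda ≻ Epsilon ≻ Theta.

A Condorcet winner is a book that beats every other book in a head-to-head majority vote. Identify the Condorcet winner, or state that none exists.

Check each pair by majority over 11 ballots:
Epsilon vs Theta: Epsilon preferred on 4+1 = 5 ballots; Theta wins 6–5.
Epsilon vs Alpha: 4+1+2 = 7 for Epsilon, 4 for Alpha — Epsilon by 7–4.
Epsilon vs Lambda: 3+4+1+2 = 10 for Epsilon, 1 for Lambda — Epsilon by 10–1.
Theta vs Alpha: Theta is ranked higher on 4+1+2 = 7 ballots, Alpha on 4. Theta wins 7–4.
Theta vs Lambda: Theta is ranked higher on 3+1+2 = 6 ballots, Lambda on 5. Theta wins 6–5.
Alpha vs Lambda: Alpha preferred on 3+2+1 = 6 ballots; Alpha wins 6–5.
Theta defeats every rival head-to-head and is the Condorcet winner.

Theta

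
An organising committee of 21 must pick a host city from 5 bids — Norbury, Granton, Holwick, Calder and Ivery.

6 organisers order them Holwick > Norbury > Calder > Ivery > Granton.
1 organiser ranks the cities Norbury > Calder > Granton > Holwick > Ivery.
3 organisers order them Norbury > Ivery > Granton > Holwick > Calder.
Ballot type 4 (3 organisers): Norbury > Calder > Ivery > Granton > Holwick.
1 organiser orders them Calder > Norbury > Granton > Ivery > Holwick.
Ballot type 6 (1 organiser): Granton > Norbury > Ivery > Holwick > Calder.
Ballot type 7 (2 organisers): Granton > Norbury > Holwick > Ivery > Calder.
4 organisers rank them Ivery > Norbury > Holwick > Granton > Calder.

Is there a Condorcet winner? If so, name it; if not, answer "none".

Norbury

Pairwise majorities:
Norbury vs Granton: Norbury wins 18–3.
Norbury–Holwick: Norbury 15–6.
Norbury vs Calder: Norbury, 20–1.
Norbury–Ivery: Norbury 17–4.
Granton–Holwick: Granton 11–10.
Granton vs Calder: Calder wins 11–10.
Granton–Ivery: Ivery 16–5.
Holwick vs Calder: Holwick, 16–5.
Holwick–Ivery: Ivery 12–9.
Calder–Ivery: Calder 11–10.
Norbury defeats every rival head-to-head and is the Condorcet winner.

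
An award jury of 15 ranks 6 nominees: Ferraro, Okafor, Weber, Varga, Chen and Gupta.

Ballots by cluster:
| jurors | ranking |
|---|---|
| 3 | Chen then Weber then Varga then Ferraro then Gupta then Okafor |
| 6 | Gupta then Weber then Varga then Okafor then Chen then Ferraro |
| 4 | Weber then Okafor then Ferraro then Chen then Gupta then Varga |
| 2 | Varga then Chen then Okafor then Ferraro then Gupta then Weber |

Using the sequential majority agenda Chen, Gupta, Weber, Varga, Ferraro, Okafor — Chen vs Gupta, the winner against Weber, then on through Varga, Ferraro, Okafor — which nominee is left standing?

Weber

Round 1: Chen vs Gupta — 9–6, Chen advances.
Round 2: Chen vs Weber — 5–10, Weber advances.
Round 3: Weber vs Varga — 13–2, Weber advances.
Round 4: Weber vs Ferraro — 13–2, Weber advances.
Round 5: Weber vs Okafor — 13–2, Weber advances.
Weber survives the agenda.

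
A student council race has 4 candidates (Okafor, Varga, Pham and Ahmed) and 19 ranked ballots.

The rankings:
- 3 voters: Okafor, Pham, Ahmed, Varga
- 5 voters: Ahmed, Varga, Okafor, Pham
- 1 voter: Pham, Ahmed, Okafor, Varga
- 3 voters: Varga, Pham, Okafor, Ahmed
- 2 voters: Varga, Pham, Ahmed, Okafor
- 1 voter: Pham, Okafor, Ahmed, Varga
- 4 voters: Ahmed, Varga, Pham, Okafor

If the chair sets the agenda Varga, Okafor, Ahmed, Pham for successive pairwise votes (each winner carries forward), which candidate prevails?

Pham

Round 1: Varga vs Okafor — 14–5, Varga advances.
Round 2: Varga vs Ahmed — 5–14, Ahmed advances.
Round 3: Ahmed vs Pham — 9–10, Pham advances.
The agenda winner is Pham.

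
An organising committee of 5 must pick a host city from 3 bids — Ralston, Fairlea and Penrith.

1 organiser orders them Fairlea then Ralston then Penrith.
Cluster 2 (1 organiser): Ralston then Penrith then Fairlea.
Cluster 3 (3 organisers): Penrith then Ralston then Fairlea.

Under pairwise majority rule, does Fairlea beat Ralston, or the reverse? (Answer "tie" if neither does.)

Ralston

Ballots ranking Fairlea above Ralston: 1.
Ballots ranking Ralston above Fairlea: 5 − 1 = 4.
Ralston wins the head-to-head 4–1.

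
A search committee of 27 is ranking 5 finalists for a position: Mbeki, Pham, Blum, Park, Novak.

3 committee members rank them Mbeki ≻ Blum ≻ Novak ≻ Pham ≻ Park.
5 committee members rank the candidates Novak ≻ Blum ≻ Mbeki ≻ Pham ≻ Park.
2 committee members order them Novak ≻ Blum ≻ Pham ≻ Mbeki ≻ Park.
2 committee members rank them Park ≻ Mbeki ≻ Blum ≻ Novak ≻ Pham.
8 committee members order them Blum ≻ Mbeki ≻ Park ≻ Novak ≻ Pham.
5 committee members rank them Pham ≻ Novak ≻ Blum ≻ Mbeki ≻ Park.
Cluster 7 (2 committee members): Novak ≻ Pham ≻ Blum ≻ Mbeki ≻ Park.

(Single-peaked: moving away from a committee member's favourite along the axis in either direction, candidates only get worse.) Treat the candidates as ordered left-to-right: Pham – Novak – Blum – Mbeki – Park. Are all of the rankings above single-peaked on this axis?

Axis positions: Pham=1, Novak=2, Blum=3, Mbeki=4, Park=5.
Cluster 1 (peak Mbeki at position 4): ranking walks positions 4-3-2-1-5, expanding outward from the peak — single-peaked.
Cluster 2 (peak Novak at position 2): ranking walks positions 2-3-4-1-5, expanding outward from the peak — single-peaked.
Cluster 3 (peak Novak at position 2): ranking walks positions 2-3-1-4-5, expanding outward from the peak — single-peaked.
Cluster 4 (peak Park at position 5): ranking walks positions 5-4-3-2-1, expanding outward from the peak — single-peaked.
Cluster 5 (peak Blum at position 3): ranking walks positions 3-4-5-2-1, expanding outward from the peak — single-peaked.
Cluster 6 (peak Pham at position 1): ranking walks positions 1-2-3-4-5, expanding outward from the peak — single-peaked.
Cluster 7 (peak Novak at position 2): ranking walks positions 2-1-3-4-5, expanding outward from the peak — single-peaked.
Every ranking is single-peaked on this axis.

yes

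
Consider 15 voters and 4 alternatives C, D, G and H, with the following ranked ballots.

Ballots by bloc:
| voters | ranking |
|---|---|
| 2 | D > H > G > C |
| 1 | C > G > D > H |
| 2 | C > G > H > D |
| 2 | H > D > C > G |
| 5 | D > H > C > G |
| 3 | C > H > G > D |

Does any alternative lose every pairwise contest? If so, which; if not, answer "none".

Head-to-head results (15 voters):
C vs D: C is ranked higher on 1+2+3 = 6 ballots, D on 9. D wins 9–6.
C vs G: C, 13–2.
C vs H: 1+2+3 = 6 for C, 9 for H — H by 9–6.
D vs G: D wins 9–6.
D vs H: D wins 8–7.
G vs H: 3 to 12, H.
G loses to every other alternative — it is the Condorcet loser.

G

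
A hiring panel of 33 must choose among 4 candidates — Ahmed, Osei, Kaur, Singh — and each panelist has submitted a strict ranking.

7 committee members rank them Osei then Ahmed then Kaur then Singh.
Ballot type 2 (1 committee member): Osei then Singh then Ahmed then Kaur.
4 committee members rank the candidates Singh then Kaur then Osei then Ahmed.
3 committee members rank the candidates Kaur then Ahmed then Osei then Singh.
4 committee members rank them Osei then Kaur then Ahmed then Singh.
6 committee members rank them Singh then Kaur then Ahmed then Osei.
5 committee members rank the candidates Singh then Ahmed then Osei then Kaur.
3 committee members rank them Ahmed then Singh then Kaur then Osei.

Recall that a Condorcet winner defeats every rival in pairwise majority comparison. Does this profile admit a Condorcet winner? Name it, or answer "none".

none

Pairwise majorities:
Ahmed–Osei: Ahmed 17–16.
Ahmed vs Kaur: Kaur, 17–16.
Ahmed vs Singh: Ahmed wins 17–16.
Osei–Kaur: Osei 17–16.
Osei vs Singh: Singh, 18–15.
Kaur–Singh: Singh 19–14.
Each candidate drops at least one matchup (Ahmed loses to Kaur; Osei loses to Ahmed; Kaur loses to Osei; Singh loses to Ahmed); the cycle Ahmed → Osei → Kaur → Ahmed rules out a Condorcet winner.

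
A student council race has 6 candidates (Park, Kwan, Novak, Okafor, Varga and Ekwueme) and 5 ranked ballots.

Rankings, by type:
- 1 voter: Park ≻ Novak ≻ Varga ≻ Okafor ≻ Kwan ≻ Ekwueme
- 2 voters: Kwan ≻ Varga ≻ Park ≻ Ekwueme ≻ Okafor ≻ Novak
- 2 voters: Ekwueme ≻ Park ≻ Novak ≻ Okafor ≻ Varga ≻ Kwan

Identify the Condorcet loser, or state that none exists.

Head-to-head results (5 voters):
Park vs Kwan: Park wins 3–2.
Park vs Novak: 1+2+2 = 5 for Park, 0 for Novak — Park by 5–0.
Park–Okafor: Park 5–0.
Park–Varga: Park 3–2.
Park vs Ekwueme: Park preferred on 1+2 = 3 ballots; Park wins 3–2.
Kwan vs Novak: Novak, 3–2.
Kwan vs Okafor: 2 to 3, Okafor.
Kwan vs Varga: Kwan preferred on 2 ballots; Varga wins 3–2.
Kwan vs Ekwueme: Kwan is ranked higher on 1+2 = 3 ballots, Ekwueme on 2. Kwan wins 3–2.
Novak vs Okafor: 1+2 = 3 for Novak, 2 for Okafor — Novak by 3–2.
Novak vs Varga: 3 to 2, Novak.
Novak vs Ekwueme: Ekwueme, 4–1.
Okafor vs Varga: Varga, 3–2.
Okafor vs Ekwueme: Ekwueme wins 4–1.
Varga vs Ekwueme: 1+2 = 3 for Varga, 2 for Ekwueme — Varga by 3–2.
Each candidate has at least one pairwise win (Park beats Kwan; Kwan beats Ekwueme; Novak beats Kwan; Okafor beats Kwan; Varga beats Kwan; Ekwueme beats Novak) — no Condorcet loser.

none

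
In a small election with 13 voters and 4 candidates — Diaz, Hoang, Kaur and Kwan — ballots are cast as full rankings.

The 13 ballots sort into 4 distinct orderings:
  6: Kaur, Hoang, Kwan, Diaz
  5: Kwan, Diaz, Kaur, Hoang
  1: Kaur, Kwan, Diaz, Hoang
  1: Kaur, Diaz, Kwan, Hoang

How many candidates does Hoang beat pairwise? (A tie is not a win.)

Hoang against each rival (13 voters):
Hoang vs Diaz: 6 for Hoang, 7 for Diaz — Diaz by 7–6.
Hoang vs Kaur: Hoang is ranked higher on 0 ballots, Kaur on 13. Kaur wins 13–0.
Hoang–Kwan: Kwan 7–6.
Hoang beats no one; loses to Diaz, Kaur, Kwan — 0 pairwise wins.

0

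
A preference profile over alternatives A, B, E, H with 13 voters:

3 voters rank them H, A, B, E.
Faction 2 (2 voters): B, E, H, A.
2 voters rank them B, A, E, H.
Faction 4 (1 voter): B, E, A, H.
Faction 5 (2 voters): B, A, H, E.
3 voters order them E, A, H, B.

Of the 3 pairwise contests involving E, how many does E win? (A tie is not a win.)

E against each rival (13 voters):
E vs A: A, 7–6.
E vs B: E preferred on 3 ballots; B wins 10–3.
E vs H: 8 to 5, E.
E beats H; loses to A, B — 1 pairwise win.

1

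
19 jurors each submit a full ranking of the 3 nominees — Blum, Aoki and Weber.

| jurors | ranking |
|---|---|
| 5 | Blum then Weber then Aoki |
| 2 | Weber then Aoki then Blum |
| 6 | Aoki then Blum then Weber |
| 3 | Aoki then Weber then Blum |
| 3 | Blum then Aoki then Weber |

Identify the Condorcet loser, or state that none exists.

Head-to-head results (19 jurors):
Blum vs Aoki: Blum is ranked higher on 5+3 = 8 ballots, Aoki on 11. Aoki wins 11–8.
Blum vs Weber: 14 to 5, Blum.
Aoki vs Weber: Aoki, 12–7.
Weber loses to every other nominee — it is the Condorcet loser.

Weber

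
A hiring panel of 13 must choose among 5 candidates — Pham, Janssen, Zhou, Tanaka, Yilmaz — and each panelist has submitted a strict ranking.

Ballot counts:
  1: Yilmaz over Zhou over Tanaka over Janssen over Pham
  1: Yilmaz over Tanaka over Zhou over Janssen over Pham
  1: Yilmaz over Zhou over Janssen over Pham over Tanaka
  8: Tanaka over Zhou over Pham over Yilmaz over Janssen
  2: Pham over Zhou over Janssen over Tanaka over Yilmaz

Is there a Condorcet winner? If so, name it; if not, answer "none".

Tanaka

Check each pair by majority over 13 ballots:
Pham vs Janssen: Pham is ranked higher on 8+2 = 10 ballots, Janssen on 3. Pham wins 10–3.
Pham vs Zhou: 2 to 11, Zhou.
Pham vs Tanaka: 1+2 = 3 for Pham, 10 for Tanaka — Tanaka by 10–3.
Pham vs Yilmaz: 8+2 = 10 for Pham, 3 for Yilmaz — Pham by 10–3.
Janssen vs Zhou: Janssen preferred on 0 ballots; Zhou wins 13–0.
Janssen vs Tanaka: Janssen preferred on 1+2 = 3 ballots; Tanaka wins 10–3.
Janssen vs Yilmaz: 2 to 11, Yilmaz.
Zhou vs Tanaka: 4 to 9, Tanaka.
Zhou vs Yilmaz: 10 to 3, Zhou.
Tanaka vs Yilmaz: 10 to 3, Tanaka.
Tanaka defeats every rival head-to-head and is the Condorcet winner.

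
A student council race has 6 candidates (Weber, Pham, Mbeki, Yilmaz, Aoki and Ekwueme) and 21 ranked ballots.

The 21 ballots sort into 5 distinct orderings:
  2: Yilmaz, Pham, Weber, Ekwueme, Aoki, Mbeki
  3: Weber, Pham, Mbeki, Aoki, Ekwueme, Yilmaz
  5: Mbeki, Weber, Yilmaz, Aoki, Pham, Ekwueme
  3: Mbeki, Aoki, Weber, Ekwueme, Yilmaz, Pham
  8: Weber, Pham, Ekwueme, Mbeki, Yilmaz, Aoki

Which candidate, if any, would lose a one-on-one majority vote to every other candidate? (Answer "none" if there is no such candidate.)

Pairwise majorities:
Weber vs Pham: Weber is ranked higher on 3+5+3+8 = 19 ballots, Pham on 2. Weber wins 19–2.
Weber vs Mbeki: Weber is ranked higher on 2+3+8 = 13 ballots, Mbeki on 8. Weber wins 13–8.
Weber–Yilmaz: Weber 19–2.
Weber vs Aoki: Weber preferred on 2+3+5+8 = 18 ballots; Weber wins 18–3.
Weber vs Ekwueme: 2+3+5+3+8 = 21 for Weber, 0 for Ekwueme — Weber by 21–0.
Pham–Mbeki: Pham 13–8.
Pham vs Yilmaz: 3+8 = 11 for Pham, 10 for Yilmaz — Pham by 11–10.
Pham vs Aoki: 2+3+8 = 13 for Pham, 8 for Aoki — Pham by 13–8.
Pham vs Ekwueme: 2+3+5+8 = 18 for Pham, 3 for Ekwueme — Pham by 18–3.
Mbeki vs Yilmaz: Mbeki, 19–2.
Mbeki vs Aoki: Mbeki is ranked higher on 3+5+3+8 = 19 ballots, Aoki on 2. Mbeki wins 19–2.
Mbeki vs Ekwueme: Mbeki wins 11–10.
Yilmaz–Aoki: Yilmaz 15–6.
Yilmaz vs Ekwueme: Yilmaz is ranked higher on 2+5 = 7 ballots, Ekwueme on 14. Ekwueme wins 14–7.
Aoki–Ekwueme: Aoki 11–10.
Each candidate has at least one pairwise win (Weber beats Pham; Pham beats Mbeki; Mbeki beats Yilmaz; Yilmaz beats Aoki; Aoki beats Ekwueme; Ekwueme beats Yilmaz) — no Condorcet loser.

none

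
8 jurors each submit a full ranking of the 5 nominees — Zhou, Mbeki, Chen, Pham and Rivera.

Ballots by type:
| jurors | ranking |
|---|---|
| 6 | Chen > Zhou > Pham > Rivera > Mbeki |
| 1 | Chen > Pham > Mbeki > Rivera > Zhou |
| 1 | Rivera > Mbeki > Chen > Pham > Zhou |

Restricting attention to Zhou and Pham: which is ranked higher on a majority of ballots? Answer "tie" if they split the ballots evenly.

Zhou

Ballots ranking Zhou above Pham: 6.
Ballots ranking Pham above Zhou: 8 − 6 = 2.
Zhou wins the head-to-head 6–2.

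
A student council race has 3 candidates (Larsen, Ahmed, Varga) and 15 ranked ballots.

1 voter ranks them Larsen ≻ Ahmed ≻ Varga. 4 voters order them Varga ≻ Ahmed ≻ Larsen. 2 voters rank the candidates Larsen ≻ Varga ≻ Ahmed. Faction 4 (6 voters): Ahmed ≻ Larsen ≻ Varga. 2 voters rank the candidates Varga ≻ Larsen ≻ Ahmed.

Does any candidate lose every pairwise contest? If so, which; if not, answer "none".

none

Head-to-head results (15 voters):
Larsen vs Ahmed: 5 to 10, Ahmed.
Larsen vs Varga: Larsen, 9–6.
Ahmed vs Varga: 1+6 = 7 for Ahmed, 8 for Varga — Varga by 8–7.
Every candidate wins at least one matchup (Larsen beats Varga; Ahmed beats Larsen; Varga beats Ahmed), so there is no Condorcet loser.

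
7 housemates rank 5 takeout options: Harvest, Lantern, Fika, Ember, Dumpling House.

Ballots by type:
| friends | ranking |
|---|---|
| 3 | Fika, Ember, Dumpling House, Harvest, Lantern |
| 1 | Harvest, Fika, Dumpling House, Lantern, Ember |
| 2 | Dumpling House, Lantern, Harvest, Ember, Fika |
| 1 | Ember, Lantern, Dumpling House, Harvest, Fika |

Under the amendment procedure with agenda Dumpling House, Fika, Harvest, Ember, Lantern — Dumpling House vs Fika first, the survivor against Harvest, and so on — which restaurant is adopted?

Round 1: Dumpling House vs Fika — 3–4, Fika advances.
Round 2: Fika vs Harvest — 3–4, Harvest advances.
Round 3: Harvest vs Ember — 3–4, Ember advances.
Round 4: Ember vs Lantern — 4–3, Ember advances.
Ember survives the agenda.

Ember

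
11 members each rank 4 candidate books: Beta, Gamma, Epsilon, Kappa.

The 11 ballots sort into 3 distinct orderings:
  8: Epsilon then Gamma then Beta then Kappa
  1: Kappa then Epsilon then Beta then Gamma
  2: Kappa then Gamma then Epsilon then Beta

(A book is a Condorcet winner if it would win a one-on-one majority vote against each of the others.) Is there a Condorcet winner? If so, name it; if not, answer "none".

Head-to-head results (11 members):
Beta vs Gamma: Gamma wins 10–1.
Beta vs Epsilon: Beta preferred on 0 ballots; Epsilon wins 11–0.
Beta vs Kappa: Beta preferred on 8 ballots; Beta wins 8–3.
Gamma vs Epsilon: Epsilon wins 9–2.
Gamma vs Kappa: Gamma, 8–3.
Epsilon vs Kappa: 8 to 3, Epsilon.
Epsilon wins every pairwise contest, so Epsilon is the Condorcet winner.

Epsilon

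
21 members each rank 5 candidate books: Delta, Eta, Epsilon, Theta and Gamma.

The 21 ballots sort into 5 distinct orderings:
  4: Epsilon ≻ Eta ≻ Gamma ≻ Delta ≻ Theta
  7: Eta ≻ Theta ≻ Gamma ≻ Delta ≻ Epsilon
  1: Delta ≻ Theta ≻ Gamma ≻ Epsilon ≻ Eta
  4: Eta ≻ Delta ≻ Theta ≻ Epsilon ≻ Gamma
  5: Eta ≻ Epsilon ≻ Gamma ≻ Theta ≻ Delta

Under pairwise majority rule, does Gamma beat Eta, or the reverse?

Eta

Ballots ranking Gamma above Eta: 1.
Ballots ranking Eta above Gamma: 21 − 1 = 20.
Eta wins the head-to-head 20–1.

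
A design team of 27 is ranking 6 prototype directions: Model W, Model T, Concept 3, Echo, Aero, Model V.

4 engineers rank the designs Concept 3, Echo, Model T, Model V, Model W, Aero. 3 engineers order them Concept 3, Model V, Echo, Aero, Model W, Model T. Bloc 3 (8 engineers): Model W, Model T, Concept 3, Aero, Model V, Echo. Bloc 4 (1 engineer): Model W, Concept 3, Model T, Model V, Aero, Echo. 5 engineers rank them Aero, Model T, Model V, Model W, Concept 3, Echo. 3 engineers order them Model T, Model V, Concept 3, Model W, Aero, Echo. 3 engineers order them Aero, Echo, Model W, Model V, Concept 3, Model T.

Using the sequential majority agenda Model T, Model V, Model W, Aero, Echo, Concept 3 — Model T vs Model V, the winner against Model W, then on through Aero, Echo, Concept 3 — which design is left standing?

Round 1: Model T vs Model V — 21–6, Model T advances.
Round 2: Model T vs Model W — 12–15, Model W advances.
Round 3: Model W vs Aero — 16–11, Model W advances.
Round 4: Model W vs Echo — 17–10, Model W advances.
Round 5: Model W vs Concept 3 — 17–10, Model W advances.
The agenda winner is Model W.

Model W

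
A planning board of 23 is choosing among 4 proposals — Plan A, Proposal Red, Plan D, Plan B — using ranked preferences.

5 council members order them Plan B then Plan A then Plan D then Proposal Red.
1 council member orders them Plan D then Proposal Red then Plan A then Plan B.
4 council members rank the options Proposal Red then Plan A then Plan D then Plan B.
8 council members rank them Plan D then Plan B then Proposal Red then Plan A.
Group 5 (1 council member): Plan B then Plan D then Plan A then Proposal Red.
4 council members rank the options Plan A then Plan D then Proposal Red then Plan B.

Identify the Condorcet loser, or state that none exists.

Head-to-head results (23 council members):
Plan A–Proposal Red: Proposal Red 13–10.
Plan A vs Plan D: Plan A preferred on 5+4+4 = 13 ballots; Plan A wins 13–10.
Plan A vs Plan B: Plan A is ranked higher on 1+4+4 = 9 ballots, Plan B on 14. Plan B wins 14–9.
Proposal Red vs Plan D: Plan D wins 19–4.
Proposal Red vs Plan B: 9 to 14, Plan B.
Plan D vs Plan B: Plan D wins 17–6.
No option is winless: Plan A beats Plan D; Proposal Red beats Plan A; Plan D beats Proposal Red; Plan B beats Plan A. There is no Condorcet loser.

none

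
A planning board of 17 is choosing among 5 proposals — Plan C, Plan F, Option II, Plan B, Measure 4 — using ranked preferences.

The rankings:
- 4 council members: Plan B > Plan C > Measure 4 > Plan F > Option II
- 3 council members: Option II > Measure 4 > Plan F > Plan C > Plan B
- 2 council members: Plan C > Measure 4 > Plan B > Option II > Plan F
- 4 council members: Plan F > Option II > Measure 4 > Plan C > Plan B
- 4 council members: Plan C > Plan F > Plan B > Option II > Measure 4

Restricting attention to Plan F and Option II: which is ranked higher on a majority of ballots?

Plan F

Ballots ranking Plan F above Option II: 4 + 4 + 4 = 12.
Ballots ranking Option II above Plan F: 17 − 12 = 5.
Plan F wins the head-to-head 12–5.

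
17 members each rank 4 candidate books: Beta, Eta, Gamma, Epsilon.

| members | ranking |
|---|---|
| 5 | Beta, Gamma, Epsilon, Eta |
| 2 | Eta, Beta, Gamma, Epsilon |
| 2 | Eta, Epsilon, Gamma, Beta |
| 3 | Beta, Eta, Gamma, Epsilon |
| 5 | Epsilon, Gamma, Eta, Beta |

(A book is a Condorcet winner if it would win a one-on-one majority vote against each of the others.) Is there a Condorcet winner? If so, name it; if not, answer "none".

none

Head-to-head results (17 members):
Beta vs Eta: 8 to 9, Eta.
Beta vs Gamma: 10 to 7, Beta.
Beta vs Epsilon: Beta is ranked higher on 5+2+3 = 10 ballots, Epsilon on 7. Beta wins 10–7.
Eta vs Gamma: 2+2+3 = 7 for Eta, 10 for Gamma — Gamma by 10–7.
Eta vs Epsilon: Eta preferred on 2+2+3 = 7 ballots; Epsilon wins 10–7.
Gamma vs Epsilon: Gamma is ranked higher on 5+2+3 = 10 ballots, Epsilon on 7. Gamma wins 10–7.
Each book drops at least one matchup (Beta loses to Eta; Eta loses to Gamma; Gamma loses to Beta; Epsilon loses to Beta); the cycle Beta > Gamma > Eta > Beta rules out a Condorcet winner.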